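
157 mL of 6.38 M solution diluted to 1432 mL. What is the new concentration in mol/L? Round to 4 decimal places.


Dilution: M1*V1 = M2*V2, solve for M2.
M2 = M1*V1 / V2
M2 = 6.38 * 157 / 1432
M2 = 1001.66 / 1432
M2 = 0.69948324 mol/L, rounded to 4 dp:

0.6995 mol/L


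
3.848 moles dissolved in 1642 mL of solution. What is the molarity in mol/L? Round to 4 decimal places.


Convert volume to liters: V_L = V_mL / 1000.
V_L = 1642 / 1000 = 1.642 L
M = n / V_L = 3.848 / 1.642
M = 2.34348356 mol/L, rounded to 4 dp:

2.3435 mol/L


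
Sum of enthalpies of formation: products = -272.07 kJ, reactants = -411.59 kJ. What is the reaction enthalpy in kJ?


dH_rxn = sum(dH_f products) - sum(dH_f reactants)
dH_rxn = -272.07 - (-411.59)
dH_rxn = 139.52 kJ:

139.52 kJ


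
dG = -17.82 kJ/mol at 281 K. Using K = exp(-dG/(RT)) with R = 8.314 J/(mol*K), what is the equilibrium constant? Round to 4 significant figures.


dG is in kJ/mol; multiply by 1000 to match R in J/(mol*K).
RT = 8.314 * 281 = 2336.234 J/mol
exponent = -dG*1000 / (RT) = -(-17.82*1000) / 2336.234 = 7.62766059
K = exp(7.62766059)
K = 2054.2387, rounded to 4 significant figures:

2054


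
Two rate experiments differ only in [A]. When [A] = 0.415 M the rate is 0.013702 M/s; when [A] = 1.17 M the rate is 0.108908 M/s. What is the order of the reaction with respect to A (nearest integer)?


Rate is proportional to [A]^n, so rate2/rate1 = ([A]2/[A]1)^n. Take logs to solve for n.
rate2/rate1 = 0.108908 / 0.013702 = 7.9483
[A]2/[A]1 = 1.17 / 0.415 = 2.8193
n = ln(7.9483) / ln(2.8193) = 2.0
Nearest integer order:

2


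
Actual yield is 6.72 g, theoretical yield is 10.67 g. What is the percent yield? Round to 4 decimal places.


% yield = 100 * actual / theoretical
% yield = 100 * 6.72 / 10.67
% yield = 62.98031865 %, rounded to 4 dp:

62.9803 %


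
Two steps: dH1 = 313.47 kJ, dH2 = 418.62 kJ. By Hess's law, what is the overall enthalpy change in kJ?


Hess's law: enthalpy is a state function, so add the step enthalpies.
dH_total = dH1 + dH2 = 313.47 + (418.62)
dH_total = 732.09 kJ:

732.09 kJ


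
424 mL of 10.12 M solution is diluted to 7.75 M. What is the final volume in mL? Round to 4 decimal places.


Dilution: M1*V1 = M2*V2, solve for V2.
V2 = M1*V1 / M2
V2 = 10.12 * 424 / 7.75
V2 = 4290.88 / 7.75
V2 = 553.66193548 mL, rounded to 4 dp:

553.6619 mL


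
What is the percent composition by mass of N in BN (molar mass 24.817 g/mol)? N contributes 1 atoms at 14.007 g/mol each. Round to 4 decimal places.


pct = 100 * (n_elem * M_elem) / M_total
mass_contribution = 1 * 14.007 = 14.007 g/mol
pct = 100 * 14.007 / 24.817
pct = 56.44114921 %, rounded to 4 dp:

56.4411 %


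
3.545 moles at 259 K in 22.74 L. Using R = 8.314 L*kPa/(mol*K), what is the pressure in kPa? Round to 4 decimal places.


PV = nRT, solve for P = nRT / V.
nRT = 3.545 * 8.314 * 259 = 7633.5407
P = 7633.5407 / 22.74
P = 335.68780563 kPa, rounded to 4 dp:

335.6878 kPa


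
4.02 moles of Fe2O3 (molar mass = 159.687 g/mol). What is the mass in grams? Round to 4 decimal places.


mass = n * M
mass = 4.02 * 159.687
mass = 641.94174 g, rounded to 4 dp:

641.9417 g


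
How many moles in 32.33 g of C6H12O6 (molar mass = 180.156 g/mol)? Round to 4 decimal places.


n = mass / M
n = 32.33 / 180.156
n = 0.17945558 mol, rounded to 4 dp:

0.1795 mol


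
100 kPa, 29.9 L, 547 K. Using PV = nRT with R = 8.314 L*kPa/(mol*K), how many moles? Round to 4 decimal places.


PV = nRT, solve for n = PV / (RT).
PV = 100 * 29.9 = 2990.0
RT = 8.314 * 547 = 4547.758
n = 2990.0 / 4547.758
n = 0.65746682 mol, rounded to 4 dp:

0.6575 mol


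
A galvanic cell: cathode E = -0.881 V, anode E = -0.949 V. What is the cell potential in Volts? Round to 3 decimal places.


Standard cell potential: E_cell = E_cathode - E_anode.
E_cell = -0.881 - (-0.949)
E_cell = 0.068 V, rounded to 3 dp:

0.068 V


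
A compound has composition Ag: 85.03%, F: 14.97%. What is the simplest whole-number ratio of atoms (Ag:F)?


Assume 100 g of compound, divide each mass% by atomic mass to get moles, then normalize by the smallest to get a raw atom ratio.
Moles per 100 g: Ag: 85.03/107.868 = 0.7883, F: 14.97/18.998 = 0.788
Raw ratio (divide by min = 0.788): Ag: 1.0, F: 1.0
Multiply by 1 to clear fractions: Ag: 1.0 ~= 1, F: 1.0 ~= 1
Reduce by GCD to get the simplest whole-number ratio:

1:1


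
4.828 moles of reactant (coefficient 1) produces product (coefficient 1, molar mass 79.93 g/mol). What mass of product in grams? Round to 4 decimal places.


Use the coefficient ratio to convert reactant moles to product moles, then multiply by the product's molar mass.
moles_P = moles_R * (coeff_P / coeff_R) = 4.828 * (1/1) = 4.828
mass_P = moles_P * M_P = 4.828 * 79.93
mass_P = 385.90204 g, rounded to 4 dp:

385.9020 g


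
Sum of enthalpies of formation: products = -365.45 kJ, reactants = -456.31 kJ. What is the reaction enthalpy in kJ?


dH_rxn = sum(dH_f products) - sum(dH_f reactants)
dH_rxn = -365.45 - (-456.31)
dH_rxn = 90.86 kJ:

90.86 kJ


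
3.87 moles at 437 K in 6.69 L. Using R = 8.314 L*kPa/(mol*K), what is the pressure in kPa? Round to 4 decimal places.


PV = nRT, solve for P = nRT / V.
nRT = 3.87 * 8.314 * 437 = 14060.5537
P = 14060.5537 / 6.69
P = 2101.72701046 kPa, rounded to 4 dp:

2101.7270 kPa


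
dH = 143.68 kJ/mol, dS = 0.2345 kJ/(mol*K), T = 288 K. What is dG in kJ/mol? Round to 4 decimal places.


Gibbs: dG = dH - T*dS (consistent units, dS already in kJ/(mol*K)).
T*dS = 288 * 0.2345 = 67.536
dG = 143.68 - (67.536)
dG = 76.144 kJ/mol, rounded to 4 dp:

76.1440 kJ/mol


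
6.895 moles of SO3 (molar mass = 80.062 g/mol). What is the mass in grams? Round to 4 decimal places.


mass = n * M
mass = 6.895 * 80.062
mass = 552.02749 g, rounded to 4 dp:

552.0275 g


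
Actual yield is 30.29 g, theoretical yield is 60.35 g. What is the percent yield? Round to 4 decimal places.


% yield = 100 * actual / theoretical
% yield = 100 * 30.29 / 60.35
% yield = 50.1905551 %, rounded to 4 dp:

50.1906 %


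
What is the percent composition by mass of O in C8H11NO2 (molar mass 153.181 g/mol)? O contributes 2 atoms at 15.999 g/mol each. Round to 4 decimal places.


pct = 100 * (n_elem * M_elem) / M_total
mass_contribution = 2 * 15.999 = 31.998 g/mol
pct = 100 * 31.998 / 153.181
pct = 20.88901365 %, rounded to 4 dp:

20.8890 %


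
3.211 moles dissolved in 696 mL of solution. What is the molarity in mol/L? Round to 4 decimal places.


Convert volume to liters: V_L = V_mL / 1000.
V_L = 696 / 1000 = 0.696 L
M = n / V_L = 3.211 / 0.696
M = 4.61350575 mol/L, rounded to 4 dp:

4.6135 mol/L


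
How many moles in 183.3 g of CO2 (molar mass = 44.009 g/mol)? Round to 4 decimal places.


n = mass / M
n = 183.3 / 44.009
n = 4.16505715 mol, rounded to 4 dp:

4.1651 mol


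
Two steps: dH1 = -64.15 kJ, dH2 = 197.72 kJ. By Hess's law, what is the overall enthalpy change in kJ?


Hess's law: enthalpy is a state function, so add the step enthalpies.
dH_total = dH1 + dH2 = -64.15 + (197.72)
dH_total = 133.57 kJ:

133.57 kJ


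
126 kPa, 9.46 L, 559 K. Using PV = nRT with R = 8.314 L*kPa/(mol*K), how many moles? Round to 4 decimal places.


PV = nRT, solve for n = PV / (RT).
PV = 126 * 9.46 = 1191.96
RT = 8.314 * 559 = 4647.526
n = 1191.96 / 4647.526
n = 0.25647194 mol, rounded to 4 dp:

0.2565 mol


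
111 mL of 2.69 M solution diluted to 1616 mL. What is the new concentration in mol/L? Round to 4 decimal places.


Dilution: M1*V1 = M2*V2, solve for M2.
M2 = M1*V1 / V2
M2 = 2.69 * 111 / 1616
M2 = 298.59 / 1616
M2 = 0.18477104 mol/L, rounded to 4 dp:

0.1848 mol/L


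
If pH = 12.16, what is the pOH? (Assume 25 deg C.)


At 25 deg C, pH + pOH = 14.
pOH = 14 - pH = 14 - 12.16
pOH = 1.84:

1.84


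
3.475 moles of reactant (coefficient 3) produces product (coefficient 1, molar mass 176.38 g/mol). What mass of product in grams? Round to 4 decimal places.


Use the coefficient ratio to convert reactant moles to product moles, then multiply by the product's molar mass.
moles_P = moles_R * (coeff_P / coeff_R) = 3.475 * (1/3) = 1.158333
mass_P = moles_P * M_P = 1.158333 * 176.38
mass_P = 204.30677454 g, rounded to 4 dp:

204.3068 g


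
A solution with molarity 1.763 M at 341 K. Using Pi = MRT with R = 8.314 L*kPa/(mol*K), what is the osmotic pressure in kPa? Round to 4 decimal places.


Osmotic pressure (van't Hoff): Pi = M*R*T.
RT = 8.314 * 341 = 2835.074
Pi = 1.763 * 2835.074
Pi = 4998.235462 kPa, rounded to 4 dp:

4998.2355 kPa


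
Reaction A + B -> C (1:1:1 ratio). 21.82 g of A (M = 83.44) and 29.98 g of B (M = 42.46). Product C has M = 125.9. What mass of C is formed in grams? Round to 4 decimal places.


Find moles of each reactant; the smaller value is the limiting reagent in a 1:1:1 reaction, so moles_C equals moles of the limiter.
n_A = mass_A / M_A = 21.82 / 83.44 = 0.261505 mol
n_B = mass_B / M_B = 29.98 / 42.46 = 0.706076 mol
Limiting reagent: A (smaller), n_limiting = 0.261505 mol
mass_C = n_limiting * M_C = 0.261505 * 125.9
mass_C = 32.9234795 g, rounded to 4 dp:

32.9235 g


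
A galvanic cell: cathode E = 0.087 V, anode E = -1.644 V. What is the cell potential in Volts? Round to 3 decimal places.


Standard cell potential: E_cell = E_cathode - E_anode.
E_cell = 0.087 - (-1.644)
E_cell = 1.731 V, rounded to 3 dp:

1.731 V


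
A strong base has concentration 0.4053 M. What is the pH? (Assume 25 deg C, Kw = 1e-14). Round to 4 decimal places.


A strong base dissociates completely, so [OH-] equals the given concentration.
pOH = -log10([OH-]) = -log10(0.4053) = 0.392223
pH = 14 - pOH = 14 - 0.392223
pH = 13.607777, rounded to 4 dp:

13.6078


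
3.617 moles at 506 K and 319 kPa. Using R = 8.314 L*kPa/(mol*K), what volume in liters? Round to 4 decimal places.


PV = nRT, solve for V = nRT / P.
nRT = 3.617 * 8.314 * 506 = 15216.2994
V = 15216.2994 / 319
V = 47.69999812 L, rounded to 4 dp:

47.7000 L


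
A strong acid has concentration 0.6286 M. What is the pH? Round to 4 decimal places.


A strong acid dissociates completely, so [H+] equals the given concentration.
pH = -log10([H+]) = -log10(0.6286)
pH = 0.20162562, rounded to 4 dp:

0.2016


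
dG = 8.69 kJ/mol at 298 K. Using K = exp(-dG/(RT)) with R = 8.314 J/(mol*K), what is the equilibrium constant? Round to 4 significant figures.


dG is in kJ/mol; multiply by 1000 to match R in J/(mol*K).
RT = 8.314 * 298 = 2477.572 J/mol
exponent = -dG*1000 / (RT) = -(8.69*1000) / 2477.572 = -3.50746618
K = exp(-3.50746618)
K = 0.029972764, rounded to 4 significant figures:

0.02997


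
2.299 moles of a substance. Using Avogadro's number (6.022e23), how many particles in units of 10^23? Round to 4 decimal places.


N = n * NA, then divide by 1e23 for the requested units.
N / 1e23 = n * 6.022
N / 1e23 = 2.299 * 6.022
N / 1e23 = 13.844578, rounded to 4 dp:

13.8446


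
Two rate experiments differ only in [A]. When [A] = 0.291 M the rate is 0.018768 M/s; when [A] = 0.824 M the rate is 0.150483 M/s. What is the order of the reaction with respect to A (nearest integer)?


Rate is proportional to [A]^n, so rate2/rate1 = ([A]2/[A]1)^n. Take logs to solve for n.
rate2/rate1 = 0.150483 / 0.018768 = 8.0181
[A]2/[A]1 = 0.824 / 0.291 = 2.8316
n = ln(8.0181) / ln(2.8316) = 2.0
Nearest integer order:

2


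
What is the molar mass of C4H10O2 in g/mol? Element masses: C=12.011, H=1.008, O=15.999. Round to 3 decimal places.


M = sum(count * atomic_mass) over atoms.
M = 4*12.011 + 10*1.008 + 2*15.999
M = 48.044 + 10.08 + 31.998
M = 90.122 g/mol, rounded to 3 dp:

90.122 g/mol


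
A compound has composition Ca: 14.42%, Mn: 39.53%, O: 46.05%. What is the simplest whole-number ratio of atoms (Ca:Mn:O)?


Assume 100 g of compound, divide each mass% by atomic mass to get moles, then normalize by the smallest to get a raw atom ratio.
Moles per 100 g: Ca: 14.42/40.078 = 0.3598, Mn: 39.53/54.938 = 0.7195, O: 46.05/15.999 = 2.8783
Raw ratio (divide by min = 0.3598): Ca: 1.0, Mn: 2.0, O: 8.0
Multiply by 1 to clear fractions: Ca: 1.0 ~= 1, Mn: 2.0 ~= 2, O: 8.0 ~= 8
Reduce by GCD to get the simplest whole-number ratio:

1:2:8


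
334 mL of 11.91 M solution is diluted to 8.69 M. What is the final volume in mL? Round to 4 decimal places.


Dilution: M1*V1 = M2*V2, solve for V2.
V2 = M1*V1 / M2
V2 = 11.91 * 334 / 8.69
V2 = 3977.94 / 8.69
V2 = 457.76064442 mL, rounded to 4 dp:

457.7606 mL


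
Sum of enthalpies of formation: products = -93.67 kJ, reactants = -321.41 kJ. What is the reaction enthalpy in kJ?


dH_rxn = sum(dH_f products) - sum(dH_f reactants)
dH_rxn = -93.67 - (-321.41)
dH_rxn = 227.74 kJ:

227.74 kJ


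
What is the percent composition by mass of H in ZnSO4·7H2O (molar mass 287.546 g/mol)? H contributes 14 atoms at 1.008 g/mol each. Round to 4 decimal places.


pct = 100 * (n_elem * M_elem) / M_total
mass_contribution = 14 * 1.008 = 14.112 g/mol
pct = 100 * 14.112 / 287.546
pct = 4.9077365 %, rounded to 4 dp:

4.9077 %


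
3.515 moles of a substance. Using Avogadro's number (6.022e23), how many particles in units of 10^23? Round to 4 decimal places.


N = n * NA, then divide by 1e23 for the requested units.
N / 1e23 = n * 6.022
N / 1e23 = 3.515 * 6.022
N / 1e23 = 21.16733, rounded to 4 dp:

21.1673


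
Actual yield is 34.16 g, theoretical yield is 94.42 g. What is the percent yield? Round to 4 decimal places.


% yield = 100 * actual / theoretical
% yield = 100 * 34.16 / 94.42
% yield = 36.17877568 %, rounded to 4 dp:

36.1788 %


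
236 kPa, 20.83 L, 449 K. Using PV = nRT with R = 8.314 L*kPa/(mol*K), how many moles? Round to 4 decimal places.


PV = nRT, solve for n = PV / (RT).
PV = 236 * 20.83 = 4915.88
RT = 8.314 * 449 = 3732.986
n = 4915.88 / 3732.986
n = 1.31687609 mol, rounded to 4 dp:

1.3169 mol


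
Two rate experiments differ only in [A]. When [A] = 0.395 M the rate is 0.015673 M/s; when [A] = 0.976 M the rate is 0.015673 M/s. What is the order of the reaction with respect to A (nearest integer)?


Rate is proportional to [A]^n, so rate2/rate1 = ([A]2/[A]1)^n. Take logs to solve for n.
rate2/rate1 = 0.015673 / 0.015673 = 1.0
[A]2/[A]1 = 0.976 / 0.395 = 2.4709
n = ln(1.0) / ln(2.4709) = 0.0
Nearest integer order:

0


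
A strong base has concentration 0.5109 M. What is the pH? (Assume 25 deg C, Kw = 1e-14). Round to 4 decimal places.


A strong base dissociates completely, so [OH-] equals the given concentration.
pOH = -log10([OH-]) = -log10(0.5109) = 0.291664
pH = 14 - pOH = 14 - 0.291664
pH = 13.708336, rounded to 4 dp:

13.7083


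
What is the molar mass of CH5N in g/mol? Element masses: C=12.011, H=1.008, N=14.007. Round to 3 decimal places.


M = sum(count * atomic_mass) over atoms.
M = 1*12.011 + 5*1.008 + 1*14.007
M = 12.011 + 5.04 + 14.007
M = 31.058 g/mol, rounded to 3 dp:

31.058 g/mol


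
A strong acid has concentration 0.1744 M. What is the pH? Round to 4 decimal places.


A strong acid dissociates completely, so [H+] equals the given concentration.
pH = -log10([H+]) = -log10(0.1744)
pH = 0.75845352, rounded to 4 dp:

0.7585


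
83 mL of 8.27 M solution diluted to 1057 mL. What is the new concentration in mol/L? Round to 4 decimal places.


Dilution: M1*V1 = M2*V2, solve for M2.
M2 = M1*V1 / V2
M2 = 8.27 * 83 / 1057
M2 = 686.41 / 1057
M2 = 0.64939451 mol/L, rounded to 4 dp:

0.6494 mol/L


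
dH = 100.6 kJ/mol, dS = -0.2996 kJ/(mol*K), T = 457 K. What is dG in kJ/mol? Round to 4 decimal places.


Gibbs: dG = dH - T*dS (consistent units, dS already in kJ/(mol*K)).
T*dS = 457 * -0.2996 = -136.9172
dG = 100.6 - (-136.9172)
dG = 237.5172 kJ/mol, rounded to 4 dp:

237.5172 kJ/mol


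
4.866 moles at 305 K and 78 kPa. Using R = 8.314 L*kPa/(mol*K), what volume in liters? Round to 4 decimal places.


PV = nRT, solve for V = nRT / P.
nRT = 4.866 * 8.314 * 305 = 12339.0568
V = 12339.0568 / 78
V = 158.1930359 L, rounded to 4 dp:

158.1930 L


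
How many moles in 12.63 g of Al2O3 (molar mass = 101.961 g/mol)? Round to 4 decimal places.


n = mass / M
n = 12.63 / 101.961
n = 0.12387089 mol, rounded to 4 dp:

0.1239 mol


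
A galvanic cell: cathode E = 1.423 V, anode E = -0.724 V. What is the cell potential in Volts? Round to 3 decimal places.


Standard cell potential: E_cell = E_cathode - E_anode.
E_cell = 1.423 - (-0.724)
E_cell = 2.147 V, rounded to 3 dp:

2.147 V


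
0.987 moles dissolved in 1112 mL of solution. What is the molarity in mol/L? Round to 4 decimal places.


Convert volume to liters: V_L = V_mL / 1000.
V_L = 1112 / 1000 = 1.112 L
M = n / V_L = 0.987 / 1.112
M = 0.88758993 mol/L, rounded to 4 dp:

0.8876 mol/L


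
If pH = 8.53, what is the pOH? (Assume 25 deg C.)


At 25 deg C, pH + pOH = 14.
pOH = 14 - pH = 14 - 8.53
pOH = 5.47:

5.47


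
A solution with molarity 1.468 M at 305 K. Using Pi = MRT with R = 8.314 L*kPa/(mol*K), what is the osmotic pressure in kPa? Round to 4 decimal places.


Osmotic pressure (van't Hoff): Pi = M*R*T.
RT = 8.314 * 305 = 2535.77
Pi = 1.468 * 2535.77
Pi = 3722.51036 kPa, rounded to 4 dp:

3722.5104 kPa


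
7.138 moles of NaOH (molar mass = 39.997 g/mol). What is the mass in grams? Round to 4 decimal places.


mass = n * M
mass = 7.138 * 39.997
mass = 285.498586 g, rounded to 4 dp:

285.4986 g


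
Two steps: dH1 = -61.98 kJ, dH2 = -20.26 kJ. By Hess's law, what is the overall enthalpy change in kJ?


Hess's law: enthalpy is a state function, so add the step enthalpies.
dH_total = dH1 + dH2 = -61.98 + (-20.26)
dH_total = -82.24 kJ:

-82.24 kJ


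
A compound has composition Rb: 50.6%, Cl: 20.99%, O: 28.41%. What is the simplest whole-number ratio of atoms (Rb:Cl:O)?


Assume 100 g of compound, divide each mass% by atomic mass to get moles, then normalize by the smallest to get a raw atom ratio.
Moles per 100 g: Rb: 50.6/85.468 = 0.592, Cl: 20.99/35.453 = 0.5921, O: 28.41/15.999 = 1.7757
Raw ratio (divide by min = 0.592): Rb: 1.0, Cl: 1.0, O: 2.999
Multiply by 1 to clear fractions: Rb: 1.0 ~= 1, Cl: 1.0 ~= 1, O: 2.999 ~= 3
Reduce by GCD to get the simplest whole-number ratio:

1:1:3


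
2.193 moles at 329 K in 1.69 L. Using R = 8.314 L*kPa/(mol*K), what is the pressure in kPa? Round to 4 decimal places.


PV = nRT, solve for P = nRT / V.
nRT = 2.193 * 8.314 * 329 = 5998.5261
P = 5998.5261 / 1.69
P = 3549.42372781 kPa, rounded to 4 dp:

3549.4237 kPa


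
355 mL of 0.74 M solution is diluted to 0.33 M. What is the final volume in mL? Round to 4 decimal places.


Dilution: M1*V1 = M2*V2, solve for V2.
V2 = M1*V1 / M2
V2 = 0.74 * 355 / 0.33
V2 = 262.7 / 0.33
V2 = 796.06060606 mL, rounded to 4 dp:

796.0606 mL


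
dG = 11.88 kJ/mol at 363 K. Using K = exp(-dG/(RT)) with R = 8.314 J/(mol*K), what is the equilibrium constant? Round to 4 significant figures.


dG is in kJ/mol; multiply by 1000 to match R in J/(mol*K).
RT = 8.314 * 363 = 3017.982 J/mol
exponent = -dG*1000 / (RT) = -(11.88*1000) / 3017.982 = -3.93640519
K = exp(-3.93640519)
K = 0.019518253, rounded to 4 significant figures:

0.01952


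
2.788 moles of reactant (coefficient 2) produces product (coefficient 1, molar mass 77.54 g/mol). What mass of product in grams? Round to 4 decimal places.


Use the coefficient ratio to convert reactant moles to product moles, then multiply by the product's molar mass.
moles_P = moles_R * (coeff_P / coeff_R) = 2.788 * (1/2) = 1.394
mass_P = moles_P * M_P = 1.394 * 77.54
mass_P = 108.09076 g, rounded to 4 dp:

108.0908 g


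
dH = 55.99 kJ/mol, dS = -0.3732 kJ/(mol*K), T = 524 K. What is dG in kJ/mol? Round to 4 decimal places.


Gibbs: dG = dH - T*dS (consistent units, dS already in kJ/(mol*K)).
T*dS = 524 * -0.3732 = -195.5568
dG = 55.99 - (-195.5568)
dG = 251.5468 kJ/mol, rounded to 4 dp:

251.5468 kJ/mol


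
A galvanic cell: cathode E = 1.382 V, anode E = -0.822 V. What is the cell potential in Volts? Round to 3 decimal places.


Standard cell potential: E_cell = E_cathode - E_anode.
E_cell = 1.382 - (-0.822)
E_cell = 2.204 V, rounded to 3 dp:

2.204 V


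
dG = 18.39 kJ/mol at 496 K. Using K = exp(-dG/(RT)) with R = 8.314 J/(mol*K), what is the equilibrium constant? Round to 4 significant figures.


dG is in kJ/mol; multiply by 1000 to match R in J/(mol*K).
RT = 8.314 * 496 = 4123.744 J/mol
exponent = -dG*1000 / (RT) = -(18.39*1000) / 4123.744 = -4.45953968
K = exp(-4.45953968)
K = 0.011567687, rounded to 4 significant figures:

0.01157


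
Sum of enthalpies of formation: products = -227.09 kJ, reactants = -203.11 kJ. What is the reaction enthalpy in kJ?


dH_rxn = sum(dH_f products) - sum(dH_f reactants)
dH_rxn = -227.09 - (-203.11)
dH_rxn = -23.98 kJ:

-23.98 kJ


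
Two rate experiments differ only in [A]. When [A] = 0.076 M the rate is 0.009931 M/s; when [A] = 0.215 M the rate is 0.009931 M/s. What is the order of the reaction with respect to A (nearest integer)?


Rate is proportional to [A]^n, so rate2/rate1 = ([A]2/[A]1)^n. Take logs to solve for n.
rate2/rate1 = 0.009931 / 0.009931 = 1.0
[A]2/[A]1 = 0.215 / 0.076 = 2.8289
n = ln(1.0) / ln(2.8289) = 0.0
Nearest integer order:

0


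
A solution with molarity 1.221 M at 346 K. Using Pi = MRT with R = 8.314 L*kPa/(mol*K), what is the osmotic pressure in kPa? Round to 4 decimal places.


Osmotic pressure (van't Hoff): Pi = M*R*T.
RT = 8.314 * 346 = 2876.644
Pi = 1.221 * 2876.644
Pi = 3512.382324 kPa, rounded to 4 dp:

3512.3823 kPa


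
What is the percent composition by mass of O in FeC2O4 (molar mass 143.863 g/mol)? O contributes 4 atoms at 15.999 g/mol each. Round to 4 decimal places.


pct = 100 * (n_elem * M_elem) / M_total
mass_contribution = 4 * 15.999 = 63.996 g/mol
pct = 100 * 63.996 / 143.863
pct = 44.48398824 %, rounded to 4 dp:

44.4840 %


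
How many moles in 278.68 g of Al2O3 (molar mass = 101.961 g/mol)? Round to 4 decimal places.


n = mass / M
n = 278.68 / 101.961
n = 2.73320191 mol, rounded to 4 dp:

2.7332 mol


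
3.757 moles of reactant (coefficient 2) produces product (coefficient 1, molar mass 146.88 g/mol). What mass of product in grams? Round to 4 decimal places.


Use the coefficient ratio to convert reactant moles to product moles, then multiply by the product's molar mass.
moles_P = moles_R * (coeff_P / coeff_R) = 3.757 * (1/2) = 1.8785
mass_P = moles_P * M_P = 1.8785 * 146.88
mass_P = 275.91408 g, rounded to 4 dp:

275.9141 g


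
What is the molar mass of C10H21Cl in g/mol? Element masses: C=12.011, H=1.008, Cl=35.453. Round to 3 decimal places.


M = sum(count * atomic_mass) over atoms.
M = 10*12.011 + 21*1.008 + 1*35.453
M = 120.11 + 21.168 + 35.453
M = 176.731 g/mol, rounded to 3 dp:

176.731 g/mol


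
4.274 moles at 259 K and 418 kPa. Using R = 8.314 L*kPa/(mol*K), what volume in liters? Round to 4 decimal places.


PV = nRT, solve for V = nRT / P.
nRT = 4.274 * 8.314 * 259 = 9203.3153
V = 9203.3153 / 418
V = 22.01750072 L, rounded to 4 dp:

22.0175 L


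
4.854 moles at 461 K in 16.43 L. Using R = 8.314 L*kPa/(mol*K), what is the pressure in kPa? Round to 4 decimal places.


PV = nRT, solve for P = nRT / V.
nRT = 4.854 * 8.314 * 461 = 18604.1879
P = 18604.1879 / 16.43
P = 1132.33036519 kPa, rounded to 4 dp:

1132.3304 kPa


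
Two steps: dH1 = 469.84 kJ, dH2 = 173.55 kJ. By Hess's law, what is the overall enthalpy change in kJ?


Hess's law: enthalpy is a state function, so add the step enthalpies.
dH_total = dH1 + dH2 = 469.84 + (173.55)
dH_total = 643.39 kJ:

643.39 kJ


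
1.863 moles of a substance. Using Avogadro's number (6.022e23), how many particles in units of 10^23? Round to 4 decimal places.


N = n * NA, then divide by 1e23 for the requested units.
N / 1e23 = n * 6.022
N / 1e23 = 1.863 * 6.022
N / 1e23 = 11.218986, rounded to 4 dp:

11.2190


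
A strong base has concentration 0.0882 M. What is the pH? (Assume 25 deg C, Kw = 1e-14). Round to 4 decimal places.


A strong base dissociates completely, so [OH-] equals the given concentration.
pOH = -log10([OH-]) = -log10(0.0882) = 1.054531
pH = 14 - pOH = 14 - 1.054531
pH = 12.945469, rounded to 4 dp:

12.9455


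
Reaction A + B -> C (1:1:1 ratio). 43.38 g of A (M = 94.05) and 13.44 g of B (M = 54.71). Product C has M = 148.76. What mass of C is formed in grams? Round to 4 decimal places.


Find moles of each reactant; the smaller value is the limiting reagent in a 1:1:1 reaction, so moles_C equals moles of the limiter.
n_A = mass_A / M_A = 43.38 / 94.05 = 0.461244 mol
n_B = mass_B / M_B = 13.44 / 54.71 = 0.245659 mol
Limiting reagent: B (smaller), n_limiting = 0.245659 mol
mass_C = n_limiting * M_C = 0.245659 * 148.76
mass_C = 36.54423284 g, rounded to 4 dp:

36.5442 g


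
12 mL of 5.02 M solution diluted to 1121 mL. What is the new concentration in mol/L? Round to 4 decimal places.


Dilution: M1*V1 = M2*V2, solve for M2.
M2 = M1*V1 / V2
M2 = 5.02 * 12 / 1121
M2 = 60.24 / 1121
M2 = 0.05373773 mol/L, rounded to 4 dp:

0.0537 mol/L


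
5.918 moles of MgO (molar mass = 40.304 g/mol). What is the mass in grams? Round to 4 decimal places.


mass = n * M
mass = 5.918 * 40.304
mass = 238.519072 g, rounded to 4 dp:

238.5191 g


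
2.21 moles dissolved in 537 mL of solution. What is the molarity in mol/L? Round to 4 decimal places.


Convert volume to liters: V_L = V_mL / 1000.
V_L = 537 / 1000 = 0.537 L
M = n / V_L = 2.21 / 0.537
M = 4.11545624 mol/L, rounded to 4 dp:

4.1155 mol/L


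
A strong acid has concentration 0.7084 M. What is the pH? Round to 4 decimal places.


A strong acid dissociates completely, so [H+] equals the given concentration.
pH = -log10([H+]) = -log10(0.7084)
pH = 0.14972145, rounded to 4 dp:

0.1497


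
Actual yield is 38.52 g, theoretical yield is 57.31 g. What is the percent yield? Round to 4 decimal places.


% yield = 100 * actual / theoretical
% yield = 100 * 38.52 / 57.31
% yield = 67.2134008 %, rounded to 4 dp:

67.2134 %


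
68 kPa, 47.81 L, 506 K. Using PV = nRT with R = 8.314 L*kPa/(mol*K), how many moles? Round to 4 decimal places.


PV = nRT, solve for n = PV / (RT).
PV = 68 * 47.81 = 3251.08
RT = 8.314 * 506 = 4206.884
n = 3251.08 / 4206.884
n = 0.77280001 mol, rounded to 4 dp:

0.7728 mol


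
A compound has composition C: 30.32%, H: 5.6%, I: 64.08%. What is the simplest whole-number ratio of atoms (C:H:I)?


Assume 100 g of compound, divide each mass% by atomic mass to get moles, then normalize by the smallest to get a raw atom ratio.
Moles per 100 g: C: 30.32/12.011 = 2.5244, H: 5.6/1.008 = 5.5556, I: 64.08/126.904 = 0.5049
Raw ratio (divide by min = 0.5049): C: 4.999, H: 11.002, I: 1.0
Multiply by 1 to clear fractions: C: 4.999 ~= 5, H: 11.002 ~= 11, I: 1.0 ~= 1
Reduce by GCD to get the simplest whole-number ratio:

5:11:1


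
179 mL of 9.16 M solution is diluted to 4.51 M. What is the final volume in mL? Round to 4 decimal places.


Dilution: M1*V1 = M2*V2, solve for V2.
V2 = M1*V1 / M2
V2 = 9.16 * 179 / 4.51
V2 = 1639.64 / 4.51
V2 = 363.55654102 mL, rounded to 4 dp:

363.5565 mL


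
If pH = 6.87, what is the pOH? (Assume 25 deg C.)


At 25 deg C, pH + pOH = 14.
pOH = 14 - pH = 14 - 6.87
pOH = 7.13:

7.13


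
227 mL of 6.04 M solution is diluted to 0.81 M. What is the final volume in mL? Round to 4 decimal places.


Dilution: M1*V1 = M2*V2, solve for V2.
V2 = M1*V1 / M2
V2 = 6.04 * 227 / 0.81
V2 = 1371.08 / 0.81
V2 = 1692.69135802 mL, rounded to 4 dp:

1692.6914 mL


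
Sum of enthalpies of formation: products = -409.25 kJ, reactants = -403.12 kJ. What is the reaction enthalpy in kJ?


dH_rxn = sum(dH_f products) - sum(dH_f reactants)
dH_rxn = -409.25 - (-403.12)
dH_rxn = -6.13 kJ:

-6.13 kJ


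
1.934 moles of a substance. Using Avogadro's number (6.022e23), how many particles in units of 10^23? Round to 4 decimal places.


N = n * NA, then divide by 1e23 for the requested units.
N / 1e23 = n * 6.022
N / 1e23 = 1.934 * 6.022
N / 1e23 = 11.646548, rounded to 4 dp:

11.6465


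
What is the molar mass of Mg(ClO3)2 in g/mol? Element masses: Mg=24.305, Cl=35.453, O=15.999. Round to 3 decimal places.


M = sum(count * atomic_mass) over atoms.
M = 1*24.305 + 2*35.453 + 6*15.999
M = 24.305 + 70.906 + 95.994
M = 191.205 g/mol, rounded to 3 dp:

191.205 g/mol


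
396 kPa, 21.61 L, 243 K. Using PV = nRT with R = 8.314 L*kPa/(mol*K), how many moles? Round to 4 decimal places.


PV = nRT, solve for n = PV / (RT).
PV = 396 * 21.61 = 8557.56
RT = 8.314 * 243 = 2020.302
n = 8557.56 / 2020.302
n = 4.23578257 mol, rounded to 4 dp:

4.2358 mol


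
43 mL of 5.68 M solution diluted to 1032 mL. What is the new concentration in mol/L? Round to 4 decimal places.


Dilution: M1*V1 = M2*V2, solve for M2.
M2 = M1*V1 / V2
M2 = 5.68 * 43 / 1032
M2 = 244.24 / 1032
M2 = 0.23666667 mol/L, rounded to 4 dp:

0.2367 mol/L


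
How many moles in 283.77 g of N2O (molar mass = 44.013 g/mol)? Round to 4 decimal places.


n = mass / M
n = 283.77 / 44.013
n = 6.44741326 mol, rounded to 4 dp:

6.4474 mol


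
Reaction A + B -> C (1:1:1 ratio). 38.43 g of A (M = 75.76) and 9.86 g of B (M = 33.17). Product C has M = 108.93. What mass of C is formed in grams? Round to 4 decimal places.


Find moles of each reactant; the smaller value is the limiting reagent in a 1:1:1 reaction, so moles_C equals moles of the limiter.
n_A = mass_A / M_A = 38.43 / 75.76 = 0.50726 mol
n_B = mass_B / M_B = 9.86 / 33.17 = 0.297257 mol
Limiting reagent: B (smaller), n_limiting = 0.297257 mol
mass_C = n_limiting * M_C = 0.297257 * 108.93
mass_C = 32.38020501 g, rounded to 4 dp:

32.3802 g


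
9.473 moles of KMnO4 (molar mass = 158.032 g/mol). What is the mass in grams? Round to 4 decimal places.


mass = n * M
mass = 9.473 * 158.032
mass = 1497.037136 g, rounded to 4 dp:

1497.0371 g


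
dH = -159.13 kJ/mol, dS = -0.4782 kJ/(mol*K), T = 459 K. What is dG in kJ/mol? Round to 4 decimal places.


Gibbs: dG = dH - T*dS (consistent units, dS already in kJ/(mol*K)).
T*dS = 459 * -0.4782 = -219.4938
dG = -159.13 - (-219.4938)
dG = 60.3638 kJ/mol, rounded to 4 dp:

60.3638 kJ/mol


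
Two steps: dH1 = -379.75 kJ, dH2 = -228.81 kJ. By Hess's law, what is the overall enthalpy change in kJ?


Hess's law: enthalpy is a state function, so add the step enthalpies.
dH_total = dH1 + dH2 = -379.75 + (-228.81)
dH_total = -608.56 kJ:

-608.56 kJ


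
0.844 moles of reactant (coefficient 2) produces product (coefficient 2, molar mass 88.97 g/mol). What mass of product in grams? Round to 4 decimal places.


Use the coefficient ratio to convert reactant moles to product moles, then multiply by the product's molar mass.
moles_P = moles_R * (coeff_P / coeff_R) = 0.844 * (2/2) = 0.844
mass_P = moles_P * M_P = 0.844 * 88.97
mass_P = 75.09068 g, rounded to 4 dp:

75.0907 g


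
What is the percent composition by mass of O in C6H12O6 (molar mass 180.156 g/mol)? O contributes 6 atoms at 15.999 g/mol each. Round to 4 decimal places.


pct = 100 * (n_elem * M_elem) / M_total
mass_contribution = 6 * 15.999 = 95.994 g/mol
pct = 100 * 95.994 / 180.156
pct = 53.28382069 %, rounded to 4 dp:

53.2838 %


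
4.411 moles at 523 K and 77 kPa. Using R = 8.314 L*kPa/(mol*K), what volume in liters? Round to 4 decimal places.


PV = nRT, solve for V = nRT / P.
nRT = 4.411 * 8.314 * 523 = 19180.0072
V = 19180.0072 / 77
V = 249.0910026 L, rounded to 4 dp:

249.0910 L


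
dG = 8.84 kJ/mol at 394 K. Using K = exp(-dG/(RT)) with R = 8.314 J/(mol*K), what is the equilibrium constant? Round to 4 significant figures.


dG is in kJ/mol; multiply by 1000 to match R in J/(mol*K).
RT = 8.314 * 394 = 3275.716 J/mol
exponent = -dG*1000 / (RT) = -(8.84*1000) / 3275.716 = -2.69864665
K = exp(-2.69864665)
K = 0.067296527, rounded to 4 significant figures:

0.06730


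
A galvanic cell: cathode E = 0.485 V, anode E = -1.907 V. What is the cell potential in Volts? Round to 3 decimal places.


Standard cell potential: E_cell = E_cathode - E_anode.
E_cell = 0.485 - (-1.907)
E_cell = 2.392 V, rounded to 3 dp:

2.392 V


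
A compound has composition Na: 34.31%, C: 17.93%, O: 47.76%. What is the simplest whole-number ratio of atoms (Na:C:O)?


Assume 100 g of compound, divide each mass% by atomic mass to get moles, then normalize by the smallest to get a raw atom ratio.
Moles per 100 g: Na: 34.31/22.99 = 1.4924, C: 17.93/12.011 = 1.4928, O: 47.76/15.999 = 2.9852
Raw ratio (divide by min = 1.4924): Na: 1.0, C: 1.0, O: 2.0
Multiply by 1 to clear fractions: Na: 1.0 ~= 1, C: 1.0 ~= 1, O: 2.0 ~= 2
Reduce by GCD to get the simplest whole-number ratio:

1:1:2


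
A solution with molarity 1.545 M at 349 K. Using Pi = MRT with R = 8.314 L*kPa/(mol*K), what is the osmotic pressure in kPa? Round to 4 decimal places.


Osmotic pressure (van't Hoff): Pi = M*R*T.
RT = 8.314 * 349 = 2901.586
Pi = 1.545 * 2901.586
Pi = 4482.95037 kPa, rounded to 4 dp:

4482.9504 kPa


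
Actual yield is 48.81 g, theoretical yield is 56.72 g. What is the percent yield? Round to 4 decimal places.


% yield = 100 * actual / theoretical
% yield = 100 * 48.81 / 56.72
% yield = 86.05430183 %, rounded to 4 dp:

86.0543 %


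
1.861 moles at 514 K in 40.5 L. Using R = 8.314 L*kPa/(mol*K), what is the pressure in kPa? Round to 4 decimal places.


PV = nRT, solve for P = nRT / V.
nRT = 1.861 * 8.314 * 514 = 7952.79
P = 7952.79 / 40.5
P = 196.36518519 kPa, rounded to 4 dp:

196.3652 kPa


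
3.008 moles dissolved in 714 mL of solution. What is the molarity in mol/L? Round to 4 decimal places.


Convert volume to liters: V_L = V_mL / 1000.
V_L = 714 / 1000 = 0.714 L
M = n / V_L = 3.008 / 0.714
M = 4.21288515 mol/L, rounded to 4 dp:

4.2129 mol/L


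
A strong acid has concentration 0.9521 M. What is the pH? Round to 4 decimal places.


A strong acid dissociates completely, so [H+] equals the given concentration.
pH = -log10([H+]) = -log10(0.9521)
pH = 0.02131743, rounded to 4 dp:

0.0213


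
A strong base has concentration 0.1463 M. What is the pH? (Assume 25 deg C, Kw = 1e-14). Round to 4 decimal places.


A strong base dissociates completely, so [OH-] equals the given concentration.
pOH = -log10([OH-]) = -log10(0.1463) = 0.834756
pH = 14 - pOH = 14 - 0.834756
pH = 13.165244, rounded to 4 dp:

13.1652


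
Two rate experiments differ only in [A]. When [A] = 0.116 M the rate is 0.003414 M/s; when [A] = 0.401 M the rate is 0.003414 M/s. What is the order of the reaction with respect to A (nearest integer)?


Rate is proportional to [A]^n, so rate2/rate1 = ([A]2/[A]1)^n. Take logs to solve for n.
rate2/rate1 = 0.003414 / 0.003414 = 1.0
[A]2/[A]1 = 0.401 / 0.116 = 3.4569
n = ln(1.0) / ln(3.4569) = 0.0
Nearest integer order:

0


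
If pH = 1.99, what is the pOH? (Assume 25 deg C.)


At 25 deg C, pH + pOH = 14.
pOH = 14 - pH = 14 - 1.99
pOH = 12.01:

12.01


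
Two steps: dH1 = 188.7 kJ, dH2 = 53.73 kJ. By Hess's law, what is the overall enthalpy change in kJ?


Hess's law: enthalpy is a state function, so add the step enthalpies.
dH_total = dH1 + dH2 = 188.7 + (53.73)
dH_total = 242.43 kJ:

242.43 kJ


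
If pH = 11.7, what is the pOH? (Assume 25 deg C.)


At 25 deg C, pH + pOH = 14.
pOH = 14 - pH = 14 - 11.7
pOH = 2.3:

2.30


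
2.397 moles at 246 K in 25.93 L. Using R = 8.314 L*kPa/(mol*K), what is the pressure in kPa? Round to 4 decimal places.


PV = nRT, solve for P = nRT / V.
nRT = 2.397 * 8.314 * 246 = 4902.4499
P = 4902.4499 / 25.93
P = 189.06478596 kPa, rounded to 4 dp:

189.0648 kPa


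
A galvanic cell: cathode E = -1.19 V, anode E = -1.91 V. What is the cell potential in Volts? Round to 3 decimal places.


Standard cell potential: E_cell = E_cathode - E_anode.
E_cell = -1.19 - (-1.91)
E_cell = 0.72 V, rounded to 3 dp:

0.720 V


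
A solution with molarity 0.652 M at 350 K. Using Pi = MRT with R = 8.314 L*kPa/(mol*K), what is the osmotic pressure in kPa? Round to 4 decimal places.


Osmotic pressure (van't Hoff): Pi = M*R*T.
RT = 8.314 * 350 = 2909.9
Pi = 0.652 * 2909.9
Pi = 1897.2548 kPa, rounded to 4 dp:

1897.2548 kPa


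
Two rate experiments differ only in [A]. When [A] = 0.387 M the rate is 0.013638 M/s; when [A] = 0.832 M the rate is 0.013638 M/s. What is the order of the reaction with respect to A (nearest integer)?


Rate is proportional to [A]^n, so rate2/rate1 = ([A]2/[A]1)^n. Take logs to solve for n.
rate2/rate1 = 0.013638 / 0.013638 = 1.0
[A]2/[A]1 = 0.832 / 0.387 = 2.1499
n = ln(1.0) / ln(2.1499) = 0.0
Nearest integer order:

0


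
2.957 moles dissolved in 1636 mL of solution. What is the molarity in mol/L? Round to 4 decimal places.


Convert volume to liters: V_L = V_mL / 1000.
V_L = 1636 / 1000 = 1.636 L
M = n / V_L = 2.957 / 1.636
M = 1.80745721 mol/L, rounded to 4 dp:

1.8075 mol/L


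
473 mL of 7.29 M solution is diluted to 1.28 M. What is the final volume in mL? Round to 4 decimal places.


Dilution: M1*V1 = M2*V2, solve for V2.
V2 = M1*V1 / M2
V2 = 7.29 * 473 / 1.28
V2 = 3448.17 / 1.28
V2 = 2693.8828125 mL, rounded to 4 dp:

2693.8828 mL


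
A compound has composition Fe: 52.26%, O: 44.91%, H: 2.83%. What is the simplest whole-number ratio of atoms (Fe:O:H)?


Assume 100 g of compound, divide each mass% by atomic mass to get moles, then normalize by the smallest to get a raw atom ratio.
Moles per 100 g: Fe: 52.26/55.845 = 0.9358, O: 44.91/15.999 = 2.8071, H: 2.83/1.008 = 2.8075
Raw ratio (divide by min = 0.9358): Fe: 1.0, O: 3.0, H: 3.0
Multiply by 1 to clear fractions: Fe: 1.0 ~= 1, O: 3.0 ~= 3, H: 3.0 ~= 3
Reduce by GCD to get the simplest whole-number ratio:

1:3:3


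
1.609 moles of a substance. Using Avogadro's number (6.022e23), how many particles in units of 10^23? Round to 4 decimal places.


N = n * NA, then divide by 1e23 for the requested units.
N / 1e23 = n * 6.022
N / 1e23 = 1.609 * 6.022
N / 1e23 = 9.689398, rounded to 4 dp:

9.6894


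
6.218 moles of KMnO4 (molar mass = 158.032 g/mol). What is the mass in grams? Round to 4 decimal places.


mass = n * M
mass = 6.218 * 158.032
mass = 982.642976 g, rounded to 4 dp:

982.6430 g


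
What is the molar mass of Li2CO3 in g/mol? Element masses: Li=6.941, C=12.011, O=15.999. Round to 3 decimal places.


M = sum(count * atomic_mass) over atoms.
M = 2*6.941 + 1*12.011 + 3*15.999
M = 13.882 + 12.011 + 47.997
M = 73.89 g/mol, rounded to 3 dp:

73.890 g/mol


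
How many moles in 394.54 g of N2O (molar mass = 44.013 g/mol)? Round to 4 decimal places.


n = mass / M
n = 394.54 / 44.013
n = 8.96416968 mol, rounded to 4 dp:

8.9642 mol


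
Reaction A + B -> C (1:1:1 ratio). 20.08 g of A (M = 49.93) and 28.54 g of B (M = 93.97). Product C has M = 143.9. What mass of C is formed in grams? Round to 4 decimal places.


Find moles of each reactant; the smaller value is the limiting reagent in a 1:1:1 reaction, so moles_C equals moles of the limiter.
n_A = mass_A / M_A = 20.08 / 49.93 = 0.402163 mol
n_B = mass_B / M_B = 28.54 / 93.97 = 0.303714 mol
Limiting reagent: B (smaller), n_limiting = 0.303714 mol
mass_C = n_limiting * M_C = 0.303714 * 143.9
mass_C = 43.7044446 g, rounded to 4 dp:

43.7044 g


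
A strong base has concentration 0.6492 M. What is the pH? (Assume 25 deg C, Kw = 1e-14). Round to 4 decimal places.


A strong base dissociates completely, so [OH-] equals the given concentration.
pOH = -log10([OH-]) = -log10(0.6492) = 0.187621
pH = 14 - pOH = 14 - 0.187621
pH = 13.812379, rounded to 4 dp:

13.8124


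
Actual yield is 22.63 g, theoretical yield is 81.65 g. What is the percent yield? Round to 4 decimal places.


% yield = 100 * actual / theoretical
% yield = 100 * 22.63 / 81.65
% yield = 27.71586038 %, rounded to 4 dp:

27.7159 %


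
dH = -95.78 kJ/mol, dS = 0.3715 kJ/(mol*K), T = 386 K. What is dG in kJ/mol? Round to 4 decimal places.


Gibbs: dG = dH - T*dS (consistent units, dS already in kJ/(mol*K)).
T*dS = 386 * 0.3715 = 143.399
dG = -95.78 - (143.399)
dG = -239.179 kJ/mol, rounded to 4 dp:

-239.1790 kJ/mol
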